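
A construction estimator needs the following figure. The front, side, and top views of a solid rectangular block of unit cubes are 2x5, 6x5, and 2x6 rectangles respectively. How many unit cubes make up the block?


Orthographic views of a solid rectangular block:
Front view 2 x 5 -> length = 2, height = 5
Side view 6 x 5 -> width = 6, height = 5 (consistent)
Top view 2 x 6 -> confirms length = 2, width = 6
The block is 2 x 6 x 5.
Total unit cubes = 2 * 6 * 5 = 60
60 unit cubes


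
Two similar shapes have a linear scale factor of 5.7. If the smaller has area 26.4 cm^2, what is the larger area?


Linear scale factor k = 5.7
Original area = 26.4 cm^2
Rule: under a linear scaling by k, areas scale by k^2.
k^2 = 5.7^2 = 32.49
New area = 26.4 * 32.49
New area = 857.736
857.736 cm^2


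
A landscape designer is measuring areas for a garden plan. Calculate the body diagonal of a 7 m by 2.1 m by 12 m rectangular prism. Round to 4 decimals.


Shape: rectangular box (space diagonal)
l = 7 m, w = 2.1 m, h = 12 m
Visualize: the diagonal of the base, then a right triangle with that diagonal and the height.
Formula: d = sqrt(l^2 + w^2 + h^2)
l^2 + w^2 + h^2 = 49 + 4.41 + 144 = 197.41
d = sqrt(197.41)
d = 14.0503
14.0503 m


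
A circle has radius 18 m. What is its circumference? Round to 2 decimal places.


Shape: circle
Radius r = 18 m
Formula: C = 2 * pi * r
C = 2 * pi * 18
C = 36 * pi
C = 113.1
113.1 m


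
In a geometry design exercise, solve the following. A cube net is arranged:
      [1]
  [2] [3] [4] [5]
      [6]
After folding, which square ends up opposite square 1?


Net: cross layout. Take square 3 as the base (bottom).
Fold the four squares in the horizontal row up around 3: 2 -> left, 4 -> right, 5 wraps to the top.
Fold 1 and 6 up from 3: 1 -> back, 6 -> front.
Opposite pairs are therefore: (1, 6), (2, 4), (3, 5).
Face 1 is opposite face 6.
face 6


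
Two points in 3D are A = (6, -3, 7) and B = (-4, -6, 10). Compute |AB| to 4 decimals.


3D distance between two points
P1 = (6, -3, 7), P2 = (-4, -6, 10)
Formula: d = sqrt((x2-x1)^2 + (y2-y1)^2 + (z2-z1)^2)
dx = -4 - 6 = -10
dy = -6 - -3 = -3
dz = 10 - 7 = 3
dx^2 + dy^2 + dz^2 = 100 + 9 + 9 = 118
d = sqrt(118)
d = 10.8628
10.8628 units


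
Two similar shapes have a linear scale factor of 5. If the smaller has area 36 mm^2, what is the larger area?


Linear scale factor k = 5
Original area = 36 mm^2
Rule: under a linear scaling by k, areas scale by k^2.
k^2 = 5^2 = 25
New area = 36 * 25
New area = 900
900 mm^2


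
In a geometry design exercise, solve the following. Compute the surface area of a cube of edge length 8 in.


Shape: cube
Side s = 8 in
A cube has 6 square faces.
Formula: SA = 6 * s^2
s^2 = 64
SA = 6 * 64
SA = 384
384 in^2


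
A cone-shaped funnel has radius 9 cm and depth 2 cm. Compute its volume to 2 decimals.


Shape: cone
Radius r = 9 cm, Height h = 2 cm
Formula: V = (1/3) * pi * r^2 * h
r^2 = 81
pi * r^2 * h = pi * 81 * 2 = 162 * pi
V = 162 * pi / 3
V = 169.65
169.65 cm^3


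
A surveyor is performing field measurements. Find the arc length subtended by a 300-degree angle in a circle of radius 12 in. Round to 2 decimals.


Shape: circular arc
Radius r = 12 in, Angle = 300 degrees
Formula: L = (angle/360) * 2 * pi * r
2 * pi * r = 24 * pi
L = (300/360) * 24 * pi
L = 20 * pi
L = 62.83
62.83 in


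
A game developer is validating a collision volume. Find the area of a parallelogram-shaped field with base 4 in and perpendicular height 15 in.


Shape: parallelogram
Base b = 4 in, Height h = 15 in
Formula: A = b * h
A = 4 * 15
A = 60
60 in^2


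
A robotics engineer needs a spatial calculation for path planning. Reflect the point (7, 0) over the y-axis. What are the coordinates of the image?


Transformation: reflection
Original point: (7, 0)
Rule for reflection over the y-axis: (x, y) -> (-x, y)
Apply: (7, 0) -> (-7, 0)
(-7, 0)


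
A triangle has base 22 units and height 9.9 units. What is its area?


Shape: triangle
Base b = 22 units, Height h = 9.9 units
Formula: A = (1/2) * b * h
A = 0.5 * 22 * 9.9
A = 0.5 * 217.8
A = 108.9
108.9 units^2


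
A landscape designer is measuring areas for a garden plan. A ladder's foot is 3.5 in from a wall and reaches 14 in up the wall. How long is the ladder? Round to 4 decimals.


Shape: right triangle
Legs a = 3.5 in, b = 14 in
Formula: c = sqrt(a^2 + b^2)
a^2 = 12.25, b^2 = 196
a^2 + b^2 = 208.25
c = sqrt(208.25)
c = 14.4309
14.4309 in


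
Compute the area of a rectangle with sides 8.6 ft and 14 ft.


Shape: rectangle
Length l = 8.6 ft, Width w = 14 ft
Formula: A = l * w
A = 8.6 * 14
A = 120.4
120.4 ft^2


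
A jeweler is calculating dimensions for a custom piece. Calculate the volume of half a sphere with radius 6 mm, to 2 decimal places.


Shape: hemisphere (half of a sphere)
Radius r = 6 mm
Formula: V = (1/2) * (4/3) * pi * r^3 = (2/3) * pi * r^3
r^3 = 216
(2/3) * 216 = 144
V = 144 * pi
V = 452.39
452.39 mm^3


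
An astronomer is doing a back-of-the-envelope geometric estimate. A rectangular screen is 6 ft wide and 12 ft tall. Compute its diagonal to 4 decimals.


Shape: rectangle (diagonal via Pythagoras)
Sides: 6 ft and 12 ft
Formula: d = sqrt(l^2 + w^2)
l^2 = 36, w^2 = 144
l^2 + w^2 = 180
d = sqrt(180)
d = 13.4164
13.4164 ft


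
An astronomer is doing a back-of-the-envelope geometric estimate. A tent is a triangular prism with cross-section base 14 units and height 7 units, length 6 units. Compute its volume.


Shape: triangular prism
Triangle base = 14 units, triangle height = 7 units, prism length L = 6 units
Formula: V = (1/2 * b * h_tri) * L
Cross-section area = 0.5 * 14 * 7 = 49
V = 49 * 6
V = 294
294 units^3


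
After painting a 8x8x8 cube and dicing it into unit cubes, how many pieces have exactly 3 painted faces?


Large cube: 8 x 8 x 8, cut into unit cubes.
Cubes with 3 painted faces are at the corners. A cube always has 8 corners.
Count = 8
8 unit cubes


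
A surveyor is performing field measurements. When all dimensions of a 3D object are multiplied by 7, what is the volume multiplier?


Linear scale factor k = 7
Rule: under a linear scaling by k, volumes scale by k^3.
k^3 = 7 * 7 * 7
k^3 = 49 * 7
k^3 = 343
Volume scales by a factor of 343.
343 (dimensionless)


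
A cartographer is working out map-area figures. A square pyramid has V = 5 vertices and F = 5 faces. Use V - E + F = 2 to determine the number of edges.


Polyhedron: square pyramid
Euler's formula for convex polyhedra: V - E + F = 2
Given: V = 5 vertices and F = 5 faces
Solve for E:
E = V + F - 2 = 5 + 5 - 2 = 8
8 edges


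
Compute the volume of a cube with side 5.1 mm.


Shape: cube
Side s = 5.1 mm
Formula: V = s^3
V = 5.1 * 5.1 * 5.1
V = 26.01 * 5.1
V = 132.651
132.651 mm^3


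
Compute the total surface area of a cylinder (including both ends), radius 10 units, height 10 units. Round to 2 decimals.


Shape: closed cylinder
Radius r = 10 units, Height h = 10 units
Formula: SA = 2*pi*r^2 + 2*pi*r*h = 2*pi*r*(r + h)
r + h = 20
2 * r * (r + h) = 2 * 10 * 20 = 400
SA = 400 * pi
SA = 1256.64
1256.64 units^2


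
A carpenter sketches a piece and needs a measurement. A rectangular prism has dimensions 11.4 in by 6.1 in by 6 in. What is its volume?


Shape: rectangular prism
l = 11.4 in, w = 6.1 in, h = 6 in
Formula: V = l * w * h
V = 11.4 * 6.1 * 6
V = 69.54 * 6
V = 417.24
417.24 in^3


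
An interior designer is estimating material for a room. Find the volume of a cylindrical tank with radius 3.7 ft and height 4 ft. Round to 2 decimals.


Shape: cylinder
Radius r = 3.7 ft, Height h = 4 ft
Formula: V = pi * r^2 * h
r^2 = 13.69
V = pi * 13.69 * 4
V = 54.76 * pi
V = 172.03
172.03 ft^3


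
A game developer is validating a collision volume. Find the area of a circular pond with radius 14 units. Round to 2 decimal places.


Shape: circle
Radius r = 14 units
Formula: A = pi * r^2
r^2 = 14^2 = 196
A = pi * 196
A = 615.75
615.75 units^2


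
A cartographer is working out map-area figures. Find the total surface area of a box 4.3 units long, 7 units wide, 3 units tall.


Shape: rectangular prism
l = 4.3 units, w = 7 units, h = 3 units
Formula: SA = 2(lw + lh + wh)
lw = 30.1, lh = 12.9, wh = 21
lw + lh + wh = 64
SA = 2 * 64
SA = 128
128 units^2


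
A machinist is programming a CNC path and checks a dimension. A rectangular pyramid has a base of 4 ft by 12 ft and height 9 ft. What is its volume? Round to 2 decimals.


Shape: rectangular pyramid
Base: 4 ft x 12 ft, Height h = 9 ft
Formula: V = (1/3) * base_area * h
base_area = 4 * 12 = 48
base_area * h = 48 * 9 = 432
V = 432 / 3
V = 144
144 ft^3


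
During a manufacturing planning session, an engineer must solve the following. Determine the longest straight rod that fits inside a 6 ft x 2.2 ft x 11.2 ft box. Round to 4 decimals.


Shape: rectangular box (space diagonal)
l = 6 ft, w = 2.2 ft, h = 11.2 ft
Visualize: the diagonal of the base, then a right triangle with that diagonal and the height.
Formula: d = sqrt(l^2 + w^2 + h^2)
l^2 + w^2 + h^2 = 36 + 4.84 + 125.44 = 166.28
d = sqrt(166.28)
d = 12.895
12.895 ft


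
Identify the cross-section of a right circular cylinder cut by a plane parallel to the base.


Solid: right circular cylinder
Cutting plane: parallel to the base
Visualize the intersection of the plane with the solid's surface.
The boundary of the cut region is a circle.
circle


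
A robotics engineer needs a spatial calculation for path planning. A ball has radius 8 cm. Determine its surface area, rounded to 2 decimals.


Shape: sphere
Radius r = 8 cm
Formula: SA = 4 * pi * r^2
r^2 = 64
SA = 4 * pi * 64
SA = 256 * pi
SA = 804.25
804.25 cm^2


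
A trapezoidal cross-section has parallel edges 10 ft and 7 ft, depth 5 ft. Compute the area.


Shape: trapezoid
Parallel sides a = 10 ft, b = 7 ft; Height h = 5 ft
Formula: A = (a + b) * h / 2
a + b = 10 + 7 = 17
A = 17 * 5 / 2
A = 85 / 2
A = 42.5
42.5 ft^2


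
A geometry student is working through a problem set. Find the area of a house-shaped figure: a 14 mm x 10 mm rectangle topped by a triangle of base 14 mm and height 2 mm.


Composite shape: rectangle + triangle
Rectangle area = 14 * 10 = 140
Triangle area = 0.5 * 14 * 2 = 14
Total = 140 + 14
Total = 154
154 mm^2


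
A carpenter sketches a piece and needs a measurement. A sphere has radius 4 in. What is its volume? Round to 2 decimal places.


Shape: sphere
Radius r = 4 in
Formula: V = (4/3) * pi * r^3
r^3 = 64
(4/3) * 64 = 85.333333
V = 85.333333 * pi
V = 268.08
268.08 in^3


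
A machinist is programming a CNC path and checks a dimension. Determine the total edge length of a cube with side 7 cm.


Shape: cube
Side s = 7 cm
A cube has 12 edges, all equal.
Formula: total edge length = 12 * s
Total = 12 * 7
Total = 84
84 cm


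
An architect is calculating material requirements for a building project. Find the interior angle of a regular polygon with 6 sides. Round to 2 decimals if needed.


Shape: regular hexagon (6 sides)
Formula: interior angle = (n - 2) * 180 / n
(n - 2) = 4
(n - 2) * 180 = 720
angle = 720 / 6
angle = 120
120 degrees


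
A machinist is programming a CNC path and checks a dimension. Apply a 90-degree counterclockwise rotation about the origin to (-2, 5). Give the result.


Transformation: rotation about the origin
Original point: (-2, 5)
Rule for 90 deg counterclockwise: (x, y) -> (-y, x)
Apply: (-2, 5) -> (-5, -2)
(-5, -2)


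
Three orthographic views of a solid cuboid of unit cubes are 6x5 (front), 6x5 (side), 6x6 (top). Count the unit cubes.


Orthographic views of a solid rectangular block:
Front view 6 x 5 -> length = 6, height = 5
Side view 6 x 5 -> width = 6, height = 5 (consistent)
Top view 6 x 6 -> confirms length = 6, width = 6
The block is 6 x 6 x 5.
Total unit cubes = 6 * 6 * 5 = 180
180 unit cubes


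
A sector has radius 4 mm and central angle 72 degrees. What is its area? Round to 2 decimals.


Shape: circular sector
Radius r = 4 mm, Angle = 72 degrees
Formula: A = (angle/360) * pi * r^2
r^2 = 16
Fraction of circle = 72/360
A = (72/360) * pi * 16
A = 3.2 * pi
A = 10.05
10.05 mm^2


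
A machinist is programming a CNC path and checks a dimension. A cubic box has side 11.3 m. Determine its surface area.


Shape: cube
Side s = 11.3 m
A cube has 6 square faces.
Formula: SA = 6 * s^2
s^2 = 127.69
SA = 6 * 127.69
SA = 766.14
766.14 m^2


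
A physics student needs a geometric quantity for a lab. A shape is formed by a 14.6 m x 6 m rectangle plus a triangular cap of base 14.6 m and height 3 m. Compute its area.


Composite shape: rectangle + triangle
Rectangle area = 14.6 * 6 = 87.6
Triangle area = 0.5 * 14.6 * 3 = 21.9
Total = 87.6 + 21.9
Total = 109.5
109.5 m^2


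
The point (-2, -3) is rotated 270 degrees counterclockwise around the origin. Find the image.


Transformation: rotation about the origin
Original point: (-2, -3)
Rule for 270 deg counterclockwise: (x, y) -> (y, -x)
Apply: (-2, -3) -> (-3, 2)
(-3, 2)


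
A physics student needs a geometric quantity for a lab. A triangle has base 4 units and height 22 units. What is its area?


Shape: triangle
Base b = 4 units, Height h = 22 units
Formula: A = (1/2) * b * h
A = 0.5 * 4 * 22
A = 0.5 * 88
A = 44
44 units^2


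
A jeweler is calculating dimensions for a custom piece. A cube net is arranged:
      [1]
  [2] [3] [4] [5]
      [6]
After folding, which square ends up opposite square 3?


Net: cross layout. Take square 3 as the base (bottom).
Fold the four squares in the horizontal row up around 3: 2 -> left, 4 -> right, 5 wraps to the top.
Fold 1 and 6 up from 3: 1 -> back, 6 -> front.
Opposite pairs are therefore: (1, 6), (2, 4), (3, 5).
Face 3 is opposite face 5.
face 5


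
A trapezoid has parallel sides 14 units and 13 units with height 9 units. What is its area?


Shape: trapezoid
Parallel sides a = 14 units, b = 13 units; Height h = 9 units
Formula: A = (a + b) * h / 2
a + b = 14 + 13 = 27
A = 27 * 9 / 2
A = 243 / 2
A = 121.5
121.5 units^2


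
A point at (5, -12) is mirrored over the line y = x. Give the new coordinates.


Transformation: reflection
Original point: (5, -12)
Rule for reflection over y = x: (x, y) -> (y, x)
Apply: (5, -12) -> (-12, 5)
(-12, 5)


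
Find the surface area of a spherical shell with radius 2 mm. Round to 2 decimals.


Shape: sphere
Radius r = 2 mm
Formula: SA = 4 * pi * r^2
r^2 = 4
SA = 4 * pi * 4
SA = 16 * pi
SA = 50.27
50.27 mm^2


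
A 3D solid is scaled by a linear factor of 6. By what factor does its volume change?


Linear scale factor k = 6
Rule: under a linear scaling by k, volumes scale by k^3.
k^3 = 6 * 6 * 6
k^3 = 36 * 6
k^3 = 216
Volume scales by a factor of 216.
216 (dimensionless)


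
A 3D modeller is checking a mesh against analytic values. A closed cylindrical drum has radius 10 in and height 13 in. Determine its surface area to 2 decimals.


Shape: closed cylinder
Radius r = 10 in, Height h = 13 in
Formula: SA = 2*pi*r^2 + 2*pi*r*h = 2*pi*r*(r + h)
r + h = 23
2 * r * (r + h) = 2 * 10 * 23 = 460
SA = 460 * pi
SA = 1445.13
1445.13 in^2


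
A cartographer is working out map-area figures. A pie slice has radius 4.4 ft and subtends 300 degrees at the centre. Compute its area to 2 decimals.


Shape: circular sector
Radius r = 4.4 ft, Angle = 300 degrees
Formula: A = (angle/360) * pi * r^2
r^2 = 19.36
Fraction of circle = 300/360
A = (300/360) * pi * 19.36
A = 16.133333 * pi
A = 50.68
50.68 ft^2


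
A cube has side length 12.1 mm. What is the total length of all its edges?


Shape: cube
Side s = 12.1 mm
A cube has 12 edges, all equal.
Formula: total edge length = 12 * s
Total = 12 * 12.1
Total = 145.2
145.2 mm


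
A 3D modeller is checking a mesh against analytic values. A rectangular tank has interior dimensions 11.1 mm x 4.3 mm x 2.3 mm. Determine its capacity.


Shape: rectangular prism
l = 11.1 mm, w = 4.3 mm, h = 2.3 mm
Formula: V = l * w * h
V = 11.1 * 4.3 * 2.3
V = 47.73 * 2.3
V = 109.779
109.779 mm^3


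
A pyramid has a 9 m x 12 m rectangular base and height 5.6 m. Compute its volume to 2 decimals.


Shape: rectangular pyramid
Base: 9 m x 12 m, Height h = 5.6 m
Formula: V = (1/3) * base_area * h
base_area = 9 * 12 = 108
base_area * h = 108 * 5.6 = 604.8
V = 604.8 / 3
V = 201.6
201.6 m^3


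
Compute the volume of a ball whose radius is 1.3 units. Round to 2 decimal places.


Shape: sphere
Radius r = 1.3 units
Formula: V = (4/3) * pi * r^3
r^3 = 2.197
(4/3) * 2.197 = 2.929333
V = 2.929333 * pi
V = 9.2
9.2 units^3


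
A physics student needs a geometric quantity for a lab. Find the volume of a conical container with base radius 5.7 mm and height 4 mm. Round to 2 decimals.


Shape: cone
Radius r = 5.7 mm, Height h = 4 mm
Formula: V = (1/3) * pi * r^2 * h
r^2 = 32.49
pi * r^2 * h = pi * 32.49 * 4 = 129.96 * pi
V = 129.96 * pi / 3
V = 136.09
136.09 mm^3


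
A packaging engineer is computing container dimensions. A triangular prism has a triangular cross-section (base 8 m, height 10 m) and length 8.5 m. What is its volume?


Shape: triangular prism
Triangle base = 8 m, triangle height = 10 m, prism length L = 8.5 m
Formula: V = (1/2 * b * h_tri) * L
Cross-section area = 0.5 * 8 * 10 = 40
V = 40 * 8.5
V = 340
340 m^3


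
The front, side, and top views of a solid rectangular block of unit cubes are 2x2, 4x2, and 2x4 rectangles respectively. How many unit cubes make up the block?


Orthographic views of a solid rectangular block:
Front view 2 x 2 -> length = 2, height = 2
Side view 4 x 2 -> width = 4, height = 2 (consistent)
Top view 2 x 4 -> confirms length = 2, width = 4
The block is 2 x 4 x 2.
Total unit cubes = 2 * 4 * 2 = 16
16 unit cubes


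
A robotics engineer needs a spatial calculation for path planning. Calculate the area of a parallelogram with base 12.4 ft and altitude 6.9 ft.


Shape: parallelogram
Base b = 12.4 ft, Height h = 6.9 ft
Formula: A = b * h
A = 12.4 * 6.9
A = 85.56
85.56 ft^2


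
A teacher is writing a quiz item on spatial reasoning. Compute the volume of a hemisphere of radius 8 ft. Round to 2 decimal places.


Shape: hemisphere (half of a sphere)
Radius r = 8 ft
Formula: V = (1/2) * (4/3) * pi * r^3 = (2/3) * pi * r^3
r^3 = 512
(2/3) * 512 = 341.333333
V = 341.333333 * pi
V = 1072.33
1072.33 ft^3


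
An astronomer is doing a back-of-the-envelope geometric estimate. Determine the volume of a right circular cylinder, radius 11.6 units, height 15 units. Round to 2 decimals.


Shape: cylinder
Radius r = 11.6 units, Height h = 15 units
Formula: V = pi * r^2 * h
r^2 = 134.56
V = pi * 134.56 * 15
V = 2018.4 * pi
V = 6340.99
6340.99 units^3


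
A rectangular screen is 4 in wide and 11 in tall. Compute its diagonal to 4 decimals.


Shape: rectangle (diagonal via Pythagoras)
Sides: 4 in and 11 in
Formula: d = sqrt(l^2 + w^2)
l^2 = 16, w^2 = 121
l^2 + w^2 = 137
d = sqrt(137)
d = 11.7047
11.7047 in


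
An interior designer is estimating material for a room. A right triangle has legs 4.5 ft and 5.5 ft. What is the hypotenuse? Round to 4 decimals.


Shape: right triangle
Legs a = 4.5 ft, b = 5.5 ft
Formula: c = sqrt(a^2 + b^2)
a^2 = 20.25, b^2 = 30.25
a^2 + b^2 = 50.5
c = sqrt(50.5)
c = 7.1063
7.1063 ft


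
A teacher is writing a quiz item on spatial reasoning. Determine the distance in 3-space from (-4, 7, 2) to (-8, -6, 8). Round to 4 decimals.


3D distance between two points
P1 = (-4, 7, 2), P2 = (-8, -6, 8)
Formula: d = sqrt((x2-x1)^2 + (y2-y1)^2 + (z2-z1)^2)
dx = -8 - -4 = -4
dy = -6 - 7 = -13
dz = 8 - 2 = 6
dx^2 + dy^2 + dz^2 = 16 + 169 + 36 = 221
d = sqrt(221)
d = 14.8661
14.8661 units


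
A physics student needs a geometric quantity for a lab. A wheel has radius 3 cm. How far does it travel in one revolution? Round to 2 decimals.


Shape: circle
Radius r = 3 cm
Formula: C = 2 * pi * r
C = 2 * pi * 3
C = 6 * pi
C = 18.85
18.85 cm


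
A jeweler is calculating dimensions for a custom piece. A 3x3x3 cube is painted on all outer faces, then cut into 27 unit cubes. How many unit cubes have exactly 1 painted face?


Large cube: 3 x 3 x 3, cut into unit cubes.
n = 3, so n - 2 = 1
Cubes with 1 painted face lie in the interior of each face.
A cube has 6 faces; each contributes (n - 2)^2 = 1 such cubes.
Count = 6 * 1 = 6
6 unit cubes


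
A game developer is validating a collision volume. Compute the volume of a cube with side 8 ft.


Shape: cube
Side s = 8 ft
Formula: V = s^3
V = 8 * 8 * 8
V = 64 * 8
V = 512
512 ft^3


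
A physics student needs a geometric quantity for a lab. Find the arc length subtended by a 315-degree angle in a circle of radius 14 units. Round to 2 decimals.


Shape: circular arc
Radius r = 14 units, Angle = 315 degrees
Formula: L = (angle/360) * 2 * pi * r
2 * pi * r = 28 * pi
L = (315/360) * 28 * pi
L = 24.5 * pi
L = 76.97
76.97 units


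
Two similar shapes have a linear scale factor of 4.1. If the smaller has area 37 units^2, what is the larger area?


Linear scale factor k = 4.1
Original area = 37 units^2
Rule: under a linear scaling by k, areas scale by k^2.
k^2 = 4.1^2 = 16.81
New area = 37 * 16.81
New area = 621.97
621.97 units^2


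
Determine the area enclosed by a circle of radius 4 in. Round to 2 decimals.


Shape: circle
Radius r = 4 in
Formula: A = pi * r^2
r^2 = 4^2 = 16
A = pi * 16
A = 50.27
50.27 in^2


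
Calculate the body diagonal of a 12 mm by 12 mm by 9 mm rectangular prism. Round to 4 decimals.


Shape: rectangular box (space diagonal)
l = 12 mm, w = 12 mm, h = 9 mm
Visualize: the diagonal of the base, then a right triangle with that diagonal and the height.
Formula: d = sqrt(l^2 + w^2 + h^2)
l^2 + w^2 + h^2 = 144 + 144 + 81 = 369
d = sqrt(369)
d = 19.2094
19.2094 mm


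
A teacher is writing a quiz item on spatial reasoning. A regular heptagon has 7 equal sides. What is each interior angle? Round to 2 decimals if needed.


Shape: regular heptagon (7 sides)
Formula: interior angle = (n - 2) * 180 / n
(n - 2) = 5
(n - 2) * 180 = 900
angle = 900 / 7
angle = 128.57
128.57 degrees


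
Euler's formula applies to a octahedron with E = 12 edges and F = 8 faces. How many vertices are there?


Polyhedron: octahedron
Euler's formula for convex polyhedra: V - E + F = 2
Given: E = 12 edges and F = 8 faces
Solve for V:
V = 2 + E - F = 2 + 12 - 8 = 6
6 vertices


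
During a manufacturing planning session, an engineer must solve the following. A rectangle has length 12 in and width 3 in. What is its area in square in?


Shape: rectangle
Length l = 12 in, Width w = 3 in
Formula: A = l * w
A = 12 * 3
A = 36
36 in^2


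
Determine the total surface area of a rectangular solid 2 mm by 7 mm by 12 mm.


Shape: rectangular prism
l = 2 mm, w = 7 mm, h = 12 mm
Formula: SA = 2(lw + lh + wh)
lw = 14, lh = 24, wh = 84
lw + lh + wh = 122
SA = 2 * 122
SA = 244
244 mm^2


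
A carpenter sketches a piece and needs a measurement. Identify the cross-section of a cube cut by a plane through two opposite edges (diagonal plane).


Solid: cube
Cutting plane: through two opposite edges (diagonal plane)
Visualize the intersection of the plane with the solid's surface.
The boundary of the cut region is a rectangle.
rectangle


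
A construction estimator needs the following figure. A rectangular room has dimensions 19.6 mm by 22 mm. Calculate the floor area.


Shape: rectangle
Length l = 19.6 mm, Width w = 22 mm
Formula: A = l * w
A = 19.6 * 22
A = 431.2
431.2 mm^2


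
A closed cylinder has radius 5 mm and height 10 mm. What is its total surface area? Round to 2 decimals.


Shape: closed cylinder
Radius r = 5 mm, Height h = 10 mm
Formula: SA = 2*pi*r^2 + 2*pi*r*h = 2*pi*r*(r + h)
r + h = 15
2 * r * (r + h) = 2 * 5 * 15 = 150
SA = 150 * pi
SA = 471.24
471.24 mm^2


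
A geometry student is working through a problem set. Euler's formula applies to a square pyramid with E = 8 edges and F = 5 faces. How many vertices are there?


Polyhedron: square pyramid
Euler's formula for convex polyhedra: V - E + F = 2
Given: E = 8 edges and F = 5 faces
Solve for V:
V = 2 + E - F = 2 + 8 - 5 = 5
5 vertices


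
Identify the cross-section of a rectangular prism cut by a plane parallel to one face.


Solid: rectangular prism
Cutting plane: parallel to one face
Visualize the intersection of the plane with the solid's surface.
The boundary of the cut region is a rectangle.
rectangle


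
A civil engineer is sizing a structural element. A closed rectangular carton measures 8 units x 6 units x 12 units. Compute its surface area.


Shape: rectangular prism
l = 8 units, w = 6 units, h = 12 units
Formula: SA = 2(lw + lh + wh)
lw = 48, lh = 96, wh = 72
lw + lh + wh = 216
SA = 2 * 216
SA = 432
432 units^2


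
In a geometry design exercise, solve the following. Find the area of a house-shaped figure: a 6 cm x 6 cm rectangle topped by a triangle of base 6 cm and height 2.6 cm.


Composite shape: rectangle + triangle
Rectangle area = 6 * 6 = 36
Triangle area = 0.5 * 6 * 2.6 = 7.8
Total = 36 + 7.8
Total = 43.8
43.8 cm^2


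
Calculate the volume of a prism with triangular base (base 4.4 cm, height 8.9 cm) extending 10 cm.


Shape: triangular prism
Triangle base = 4.4 cm, triangle height = 8.9 cm, prism length L = 10 cm
Formula: V = (1/2 * b * h_tri) * L
Cross-section area = 0.5 * 4.4 * 8.9 = 19.58
V = 19.58 * 10
V = 195.8
195.8 cm^3


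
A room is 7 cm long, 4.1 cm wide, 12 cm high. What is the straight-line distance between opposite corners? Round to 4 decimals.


Shape: rectangular box (space diagonal)
l = 7 cm, w = 4.1 cm, h = 12 cm
Visualize: the diagonal of the base, then a right triangle with that diagonal and the height.
Formula: d = sqrt(l^2 + w^2 + h^2)
l^2 + w^2 + h^2 = 49 + 16.81 + 144 = 209.81
d = sqrt(209.81)
d = 14.4848
14.4848 cm


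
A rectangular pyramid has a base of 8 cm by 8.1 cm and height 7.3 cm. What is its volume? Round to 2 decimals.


Shape: rectangular pyramid
Base: 8 cm x 8.1 cm, Height h = 7.3 cm
Formula: V = (1/3) * base_area * h
base_area = 8 * 8.1 = 64.8
base_area * h = 64.8 * 7.3 = 473.04
V = 473.04 / 3
V = 157.68
157.68 cm^3


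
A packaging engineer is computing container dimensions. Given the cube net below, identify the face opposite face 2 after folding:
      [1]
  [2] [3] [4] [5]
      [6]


Net: cross layout. Take square 3 as the base (bottom).
Fold the four squares in the horizontal row up around 3: 2 -> left, 4 -> right, 5 wraps to the top.
Fold 1 and 6 up from 3: 1 -> back, 6 -> front.
Opposite pairs are therefore: (1, 6), (2, 4), (3, 5).
Face 2 is opposite face 4.
face 4


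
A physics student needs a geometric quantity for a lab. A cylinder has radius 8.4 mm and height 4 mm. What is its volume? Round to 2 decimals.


Shape: cylinder
Radius r = 8.4 mm, Height h = 4 mm
Formula: V = pi * r^2 * h
r^2 = 70.56
V = pi * 70.56 * 4
V = 282.24 * pi
V = 886.68
886.68 mm^3


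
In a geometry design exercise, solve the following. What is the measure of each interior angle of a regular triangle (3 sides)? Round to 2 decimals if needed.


Shape: regular triangle (3 sides)
Formula: interior angle = (n - 2) * 180 / n
(n - 2) = 1
(n - 2) * 180 = 180
angle = 180 / 3
angle = 60
60 degrees


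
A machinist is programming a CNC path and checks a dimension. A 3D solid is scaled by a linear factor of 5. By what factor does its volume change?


Linear scale factor k = 5
Rule: under a linear scaling by k, volumes scale by k^3.
k^3 = 5 * 5 * 5
k^3 = 25 * 5
k^3 = 125
Volume scales by a factor of 125.
125 (dimensionless)


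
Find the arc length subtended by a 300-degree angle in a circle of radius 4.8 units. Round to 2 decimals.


Shape: circular arc
Radius r = 4.8 units, Angle = 300 degrees
Formula: L = (angle/360) * 2 * pi * r
2 * pi * r = 9.6 * pi
L = (300/360) * 9.6 * pi
L = 8 * pi
L = 25.13
25.13 units


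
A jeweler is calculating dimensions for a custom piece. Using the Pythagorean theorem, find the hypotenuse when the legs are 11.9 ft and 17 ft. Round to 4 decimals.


Shape: right triangle
Legs a = 11.9 ft, b = 17 ft
Formula: c = sqrt(a^2 + b^2)
a^2 = 141.61, b^2 = 289
a^2 + b^2 = 430.61
c = sqrt(430.61)
c = 20.7511
20.7511 ft


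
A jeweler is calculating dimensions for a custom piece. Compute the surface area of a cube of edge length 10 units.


Shape: cube
Side s = 10 units
A cube has 6 square faces.
Formula: SA = 6 * s^2
s^2 = 100
SA = 6 * 100
SA = 600
600 units^2


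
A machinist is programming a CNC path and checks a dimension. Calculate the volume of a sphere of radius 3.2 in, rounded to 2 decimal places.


Shape: sphere
Radius r = 3.2 in
Formula: V = (4/3) * pi * r^3
r^3 = 32.768
(4/3) * 32.768 = 43.690667
V = 43.690667 * pi
V = 137.26
137.26 in^3


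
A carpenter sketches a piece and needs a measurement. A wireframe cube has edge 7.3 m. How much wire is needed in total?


Shape: cube
Side s = 7.3 m
A cube has 12 edges, all equal.
Formula: total edge length = 12 * s
Total = 12 * 7.3
Total = 87.6
87.6 m


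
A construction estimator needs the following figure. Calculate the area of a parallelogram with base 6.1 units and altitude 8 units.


Shape: parallelogram
Base b = 6.1 units, Height h = 8 units
Formula: A = b * h
A = 6.1 * 8
A = 48.8
48.8 units^2


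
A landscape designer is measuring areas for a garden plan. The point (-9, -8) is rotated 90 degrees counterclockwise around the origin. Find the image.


Transformation: rotation about the origin
Original point: (-9, -8)
Rule for 90 deg counterclockwise: (x, y) -> (-y, x)
Apply: (-9, -8) -> (8, -9)
(8, -9)


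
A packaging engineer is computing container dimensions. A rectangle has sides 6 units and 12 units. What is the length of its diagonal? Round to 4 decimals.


Shape: rectangle (diagonal via Pythagoras)
Sides: 6 units and 12 units
Formula: d = sqrt(l^2 + w^2)
l^2 = 36, w^2 = 144
l^2 + w^2 = 180
d = sqrt(180)
d = 13.4164
13.4164 units


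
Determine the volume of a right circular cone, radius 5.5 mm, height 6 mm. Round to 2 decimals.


Shape: cone
Radius r = 5.5 mm, Height h = 6 mm
Formula: V = (1/3) * pi * r^2 * h
r^2 = 30.25
pi * r^2 * h = pi * 30.25 * 6 = 181.5 * pi
V = 181.5 * pi / 3
V = 190.07
190.07 mm^3


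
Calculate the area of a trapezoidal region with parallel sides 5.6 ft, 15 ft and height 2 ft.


Shape: trapezoid
Parallel sides a = 5.6 ft, b = 15 ft; Height h = 2 ft
Formula: A = (a + b) * h / 2
a + b = 5.6 + 15 = 20.6
A = 20.6 * 2 / 2
A = 41.2 / 2
A = 20.6
20.6 ft^2


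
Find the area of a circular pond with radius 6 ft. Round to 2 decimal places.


Shape: circle
Radius r = 6 ft
Formula: A = pi * r^2
r^2 = 6^2 = 36
A = pi * 36
A = 113.1
113.1 ft^2


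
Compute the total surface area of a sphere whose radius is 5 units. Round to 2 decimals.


Shape: sphere
Radius r = 5 units
Formula: SA = 4 * pi * r^2
r^2 = 25
SA = 4 * pi * 25
SA = 100 * pi
SA = 314.16
314.16 units^2


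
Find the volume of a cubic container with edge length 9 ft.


Shape: cube
Side s = 9 ft
Formula: V = s^3
V = 9 * 9 * 9
V = 81 * 9
V = 729
729 ft^3


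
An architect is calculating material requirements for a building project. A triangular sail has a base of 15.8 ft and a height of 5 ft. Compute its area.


Shape: triangle
Base b = 15.8 ft, Height h = 5 ft
Formula: A = (1/2) * b * h
A = 0.5 * 15.8 * 5
A = 0.5 * 79
A = 39.5
39.5 ft^2


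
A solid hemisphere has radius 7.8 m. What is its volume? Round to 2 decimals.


Shape: hemisphere (half of a sphere)
Radius r = 7.8 m
Formula: V = (1/2) * (4/3) * pi * r^3 = (2/3) * pi * r^3
r^3 = 474.552
(2/3) * 474.552 = 316.368
V = 316.368 * pi
V = 993.9
993.9 m^3


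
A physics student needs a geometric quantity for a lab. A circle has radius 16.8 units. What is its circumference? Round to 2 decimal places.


Shape: circle
Radius r = 16.8 units
Formula: C = 2 * pi * r
C = 2 * pi * 16.8
C = 33.6 * pi
C = 105.56
105.56 units


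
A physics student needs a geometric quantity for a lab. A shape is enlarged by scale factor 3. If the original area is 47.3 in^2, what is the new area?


Linear scale factor k = 3
Original area = 47.3 in^2
Rule: under a linear scaling by k, areas scale by k^2.
k^2 = 3^2 = 9
New area = 47.3 * 9
New area = 425.7
425.7 in^2


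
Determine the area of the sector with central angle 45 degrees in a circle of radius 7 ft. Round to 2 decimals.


Shape: circular sector
Radius r = 7 ft, Angle = 45 degrees
Formula: A = (angle/360) * pi * r^2
r^2 = 49
Fraction of circle = 45/360
A = (45/360) * pi * 49
A = 6.125 * pi
A = 19.24
19.24 ft^2


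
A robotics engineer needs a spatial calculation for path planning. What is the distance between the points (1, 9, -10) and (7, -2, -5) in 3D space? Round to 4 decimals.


3D distance between two points
P1 = (1, 9, -10), P2 = (7, -2, -5)
Formula: d = sqrt((x2-x1)^2 + (y2-y1)^2 + (z2-z1)^2)
dx = 7 - 1 = 6
dy = -2 - 9 = -11
dz = -5 - -10 = 5
dx^2 + dy^2 + dz^2 = 36 + 121 + 25 = 182
d = sqrt(182)
d = 13.4907
13.4907 units


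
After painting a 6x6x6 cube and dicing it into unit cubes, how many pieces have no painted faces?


Large cube: 6 x 6 x 6, cut into unit cubes.
n = 6, so n - 2 = 4
Unpainted cubes form the interior (n - 2)^3 block.
(n - 2)^3 = 4^3 = 64
64 unit cubes


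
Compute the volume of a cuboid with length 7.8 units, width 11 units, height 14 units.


Shape: rectangular prism
l = 7.8 units, w = 11 units, h = 14 units
Formula: V = l * w * h
V = 7.8 * 11 * 14
V = 85.8 * 14
V = 1201.2
1201.2 units^3


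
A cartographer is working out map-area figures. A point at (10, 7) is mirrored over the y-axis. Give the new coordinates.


Transformation: reflection
Original point: (10, 7)
Rule for reflection over the y-axis: (x, y) -> (-x, y)
Apply: (10, 7) -> (-10, 7)
(-10, 7)


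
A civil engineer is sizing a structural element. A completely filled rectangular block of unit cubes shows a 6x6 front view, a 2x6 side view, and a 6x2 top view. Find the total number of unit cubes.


Orthographic views of a solid rectangular block:
Front view 6 x 6 -> length = 6, height = 6
Side view 2 x 6 -> width = 2, height = 6 (consistent)
Top view 6 x 2 -> confirms length = 6, width = 2
The block is 6 x 2 x 6.
Total unit cubes = 6 * 2 * 6 = 72
72 unit cubes


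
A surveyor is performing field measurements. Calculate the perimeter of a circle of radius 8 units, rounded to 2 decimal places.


Shape: circle
Radius r = 8 units
Formula: C = 2 * pi * r
C = 2 * pi * 8
C = 16 * pi
C = 50.27
50.27 units


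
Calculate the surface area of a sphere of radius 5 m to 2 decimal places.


Shape: sphere
Radius r = 5 m
Formula: SA = 4 * pi * r^2
r^2 = 25
SA = 4 * pi * 25
SA = 100 * pi
SA = 314.16
314.16 m^2


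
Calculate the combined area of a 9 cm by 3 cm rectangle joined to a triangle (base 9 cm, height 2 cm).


Composite shape: rectangle + triangle
Rectangle area = 9 * 3 = 27
Triangle area = 0.5 * 9 * 2 = 9
Total = 27 + 9
Total = 36
36 cm^2


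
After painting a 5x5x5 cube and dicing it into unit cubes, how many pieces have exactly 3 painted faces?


Large cube: 5 x 5 x 5, cut into unit cubes.
Cubes with 3 painted faces are at the corners. A cube always has 8 corners.
Count = 8
8 unit cubes


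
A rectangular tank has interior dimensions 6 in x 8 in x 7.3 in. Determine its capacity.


Shape: rectangular prism
l = 6 in, w = 8 in, h = 7.3 in
Formula: V = l * w * h
V = 6 * 8 * 7.3
V = 48 * 7.3
V = 350.4
350.4 in^3


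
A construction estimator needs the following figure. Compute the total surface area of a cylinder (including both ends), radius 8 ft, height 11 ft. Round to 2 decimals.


Shape: closed cylinder
Radius r = 8 ft, Height h = 11 ft
Formula: SA = 2*pi*r^2 + 2*pi*r*h = 2*pi*r*(r + h)
r + h = 19
2 * r * (r + h) = 2 * 8 * 19 = 304
SA = 304 * pi
SA = 955.04
955.04 ft^2


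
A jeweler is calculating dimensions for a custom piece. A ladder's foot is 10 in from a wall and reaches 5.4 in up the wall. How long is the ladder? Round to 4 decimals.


Shape: right triangle
Legs a = 10 in, b = 5.4 in
Formula: c = sqrt(a^2 + b^2)
a^2 = 100, b^2 = 29.16
a^2 + b^2 = 129.16
c = sqrt(129.16)
c = 11.3649
11.3649 in


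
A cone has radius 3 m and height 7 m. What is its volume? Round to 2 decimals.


Shape: cone
Radius r = 3 m, Height h = 7 m
Formula: V = (1/3) * pi * r^2 * h
r^2 = 9
pi * r^2 * h = pi * 9 * 7 = 63 * pi
V = 63 * pi / 3
V = 65.97
65.97 m^3


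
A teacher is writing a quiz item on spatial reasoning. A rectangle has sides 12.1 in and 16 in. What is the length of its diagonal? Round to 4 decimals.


Shape: rectangle (diagonal via Pythagoras)
Sides: 12.1 in and 16 in
Formula: d = sqrt(l^2 + w^2)
l^2 = 146.41, w^2 = 256
l^2 + w^2 = 402.41
d = sqrt(402.41)
d = 20.0602
20.0602 in


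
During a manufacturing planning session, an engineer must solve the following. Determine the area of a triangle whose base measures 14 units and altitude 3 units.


Shape: triangle
Base b = 14 units, Height h = 3 units
Formula: A = (1/2) * b * h
A = 0.5 * 14 * 3
A = 0.5 * 42
A = 21
21 units^2


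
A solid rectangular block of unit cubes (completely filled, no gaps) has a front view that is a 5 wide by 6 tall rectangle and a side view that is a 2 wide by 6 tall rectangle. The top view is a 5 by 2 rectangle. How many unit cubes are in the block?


Orthographic views of a solid rectangular block:
Front view 5 x 6 -> length = 5, height = 6
Side view 2 x 6 -> width = 2, height = 6 (consistent)
Top view 5 x 2 -> confirms length = 5, width = 2
The block is 5 x 2 x 6.
Total unit cubes = 5 * 2 * 6 = 60
60 unit cubes


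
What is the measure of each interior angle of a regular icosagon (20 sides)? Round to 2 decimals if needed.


Shape: regular icosagon (20 sides)
Formula: interior angle = (n - 2) * 180 / n
(n - 2) = 18
(n - 2) * 180 = 3240
angle = 3240 / 20
angle = 162
162 degrees


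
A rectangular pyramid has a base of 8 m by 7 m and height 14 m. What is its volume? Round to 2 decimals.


Shape: rectangular pyramid
Base: 8 m x 7 m, Height h = 14 m
Formula: V = (1/3) * base_area * h
base_area = 8 * 7 = 56
base_area * h = 56 * 14 = 784
V = 784 / 3
V = 261.33
261.33 m^3


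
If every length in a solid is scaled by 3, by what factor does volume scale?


Linear scale factor k = 3
Rule: under a linear scaling by k, volumes scale by k^3.
k^3 = 3 * 3 * 3
k^3 = 9 * 3
k^3 = 27
Volume scales by a factor of 27.
27 (dimensionless)


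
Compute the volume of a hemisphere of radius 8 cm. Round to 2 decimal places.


Shape: hemisphere (half of a sphere)
Radius r = 8 cm
Formula: V = (1/2) * (4/3) * pi * r^3 = (2/3) * pi * r^3
r^3 = 512
(2/3) * 512 = 341.333333
V = 341.333333 * pi
V = 1072.33
1072.33 cm^3


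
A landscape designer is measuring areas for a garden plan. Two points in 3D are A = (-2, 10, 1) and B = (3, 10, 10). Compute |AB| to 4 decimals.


3D distance between two points
P1 = (-2, 10, 1), P2 = (3, 10, 10)
Formula: d = sqrt((x2-x1)^2 + (y2-y1)^2 + (z2-z1)^2)
dx = 3 - -2 = 5
dy = 10 - 10 = 0
dz = 10 - 1 = 9
dx^2 + dy^2 + dz^2 = 25 + 0 + 81 = 106
d = sqrt(106)
d = 10.2956
10.2956 units


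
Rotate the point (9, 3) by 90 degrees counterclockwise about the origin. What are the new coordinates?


Transformation: rotation about the origin
Original point: (9, 3)
Rule for 90 deg counterclockwise: (x, y) -> (-y, x)
Apply: (9, 3) -> (-3, 9)
(-3, 9)


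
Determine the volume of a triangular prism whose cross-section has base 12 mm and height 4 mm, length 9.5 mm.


Shape: triangular prism
Triangle base = 12 mm, triangle height = 4 mm, prism length L = 9.5 mm
Formula: V = (1/2 * b * h_tri) * L
Cross-section area = 0.5 * 12 * 4 = 24
V = 24 * 9.5
V = 228
228 mm^3


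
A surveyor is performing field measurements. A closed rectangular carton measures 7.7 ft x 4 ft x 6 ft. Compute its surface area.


Shape: rectangular prism
l = 7.7 ft, w = 4 ft, h = 6 ft
Formula: SA = 2(lw + lh + wh)
lw = 30.8, lh = 46.2, wh = 24
lw + lh + wh = 101
SA = 2 * 101
SA = 202
202 ft^2
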